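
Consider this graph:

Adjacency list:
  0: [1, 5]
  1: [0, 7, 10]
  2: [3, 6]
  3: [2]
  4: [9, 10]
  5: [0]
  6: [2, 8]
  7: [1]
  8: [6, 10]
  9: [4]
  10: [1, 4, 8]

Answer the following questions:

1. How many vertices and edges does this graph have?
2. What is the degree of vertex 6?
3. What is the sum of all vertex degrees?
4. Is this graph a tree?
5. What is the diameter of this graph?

Count: 11 vertices, 10 edges.
Vertex 6 has neighbors [2, 8], degree = 2.
Handshaking lemma: 2 * 10 = 20.
A graph is a tree iff it is connected and has exactly n-1 edges. This graph is connected (all 11 vertices in one component) and has 11-1 = 10 edges. It is a tree.
Diameter (longest shortest path) = 7.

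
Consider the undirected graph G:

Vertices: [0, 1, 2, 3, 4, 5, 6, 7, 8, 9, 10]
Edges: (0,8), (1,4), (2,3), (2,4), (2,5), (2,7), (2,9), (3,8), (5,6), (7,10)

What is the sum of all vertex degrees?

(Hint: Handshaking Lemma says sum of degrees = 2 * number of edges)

Count edges: 10 edges.
By Handshaking Lemma: sum of degrees = 2 * 10 = 20.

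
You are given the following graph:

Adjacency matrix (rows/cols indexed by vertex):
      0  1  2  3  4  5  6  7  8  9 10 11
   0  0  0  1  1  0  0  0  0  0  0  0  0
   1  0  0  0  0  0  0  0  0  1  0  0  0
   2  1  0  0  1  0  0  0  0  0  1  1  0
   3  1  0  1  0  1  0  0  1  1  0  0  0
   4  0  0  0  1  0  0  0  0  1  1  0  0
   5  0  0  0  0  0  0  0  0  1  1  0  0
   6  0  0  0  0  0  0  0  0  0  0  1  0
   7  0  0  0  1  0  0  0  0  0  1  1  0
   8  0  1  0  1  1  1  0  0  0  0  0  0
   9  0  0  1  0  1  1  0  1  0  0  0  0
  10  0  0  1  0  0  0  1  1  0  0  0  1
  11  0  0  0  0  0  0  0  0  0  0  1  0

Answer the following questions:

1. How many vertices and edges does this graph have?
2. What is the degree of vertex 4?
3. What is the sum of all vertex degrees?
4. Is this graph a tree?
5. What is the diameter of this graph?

Count: 12 vertices, 17 edges.
Vertex 4 has neighbors [3, 8, 9], degree = 3.
Handshaking lemma: 2 * 17 = 34.
A tree on 12 vertices has 11 edges. This graph has 17 edges (6 extra). Not a tree.
Diameter (longest shortest path) = 5.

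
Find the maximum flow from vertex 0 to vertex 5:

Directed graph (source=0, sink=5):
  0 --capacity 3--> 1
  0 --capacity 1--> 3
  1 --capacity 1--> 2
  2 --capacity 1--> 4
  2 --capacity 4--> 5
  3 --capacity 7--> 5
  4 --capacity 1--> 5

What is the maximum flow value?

Computing max flow:
  Flow on (0->1): 1/3
  Flow on (0->3): 1/1
  Flow on (1->2): 1/1
  Flow on (2->5): 1/4
  Flow on (3->5): 1/7
Maximum flow = 2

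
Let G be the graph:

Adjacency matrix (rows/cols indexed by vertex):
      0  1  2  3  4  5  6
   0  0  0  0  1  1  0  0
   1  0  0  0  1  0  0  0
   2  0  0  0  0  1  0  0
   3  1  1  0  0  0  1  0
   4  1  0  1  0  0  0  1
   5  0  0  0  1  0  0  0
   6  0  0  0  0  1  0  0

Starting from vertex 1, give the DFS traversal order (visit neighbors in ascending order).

DFS from vertex 1 (neighbors processed in ascending order):
Visit order: 1, 3, 0, 4, 2, 6, 5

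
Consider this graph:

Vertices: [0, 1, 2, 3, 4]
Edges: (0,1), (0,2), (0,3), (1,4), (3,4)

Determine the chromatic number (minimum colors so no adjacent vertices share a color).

The graph has a maximum clique of size 2 (lower bound on chromatic number).
A valid 2-coloring: {0: 0, 1: 1, 2: 1, 3: 1, 4: 0}.
Chromatic number = 2.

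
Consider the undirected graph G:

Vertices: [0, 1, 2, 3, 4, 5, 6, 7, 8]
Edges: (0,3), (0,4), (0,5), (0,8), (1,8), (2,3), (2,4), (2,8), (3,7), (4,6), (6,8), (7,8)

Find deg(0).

Vertex 0 has neighbors [3, 4, 5, 8], so deg(0) = 4.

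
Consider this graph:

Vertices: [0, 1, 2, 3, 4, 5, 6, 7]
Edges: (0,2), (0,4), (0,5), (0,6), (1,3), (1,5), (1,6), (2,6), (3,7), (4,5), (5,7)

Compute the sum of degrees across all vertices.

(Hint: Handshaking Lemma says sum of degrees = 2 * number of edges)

Count edges: 11 edges.
By Handshaking Lemma: sum of degrees = 2 * 11 = 22.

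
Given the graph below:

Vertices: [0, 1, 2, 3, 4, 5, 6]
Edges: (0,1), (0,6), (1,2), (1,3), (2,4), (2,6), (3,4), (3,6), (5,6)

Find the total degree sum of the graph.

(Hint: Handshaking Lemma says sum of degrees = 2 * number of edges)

Count edges: 9 edges.
By Handshaking Lemma: sum of degrees = 2 * 9 = 18.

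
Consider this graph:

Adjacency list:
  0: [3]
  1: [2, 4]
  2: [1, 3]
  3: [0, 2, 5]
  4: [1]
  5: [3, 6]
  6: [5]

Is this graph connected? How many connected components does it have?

Checking connectivity: the graph has 1 connected component(s).
All vertices are reachable from each other. The graph IS connected.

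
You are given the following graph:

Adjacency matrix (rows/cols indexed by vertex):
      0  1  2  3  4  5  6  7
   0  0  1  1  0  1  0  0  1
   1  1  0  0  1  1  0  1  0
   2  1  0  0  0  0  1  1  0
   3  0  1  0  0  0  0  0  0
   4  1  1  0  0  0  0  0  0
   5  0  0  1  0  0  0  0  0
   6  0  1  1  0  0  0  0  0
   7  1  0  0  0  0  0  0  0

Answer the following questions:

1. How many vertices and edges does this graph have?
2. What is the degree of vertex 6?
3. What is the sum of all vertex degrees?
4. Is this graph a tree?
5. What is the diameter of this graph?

Count: 8 vertices, 9 edges.
Vertex 6 has neighbors [1, 2], degree = 2.
Handshaking lemma: 2 * 9 = 18.
A tree on 8 vertices has 7 edges. This graph has 9 edges (2 extra). Not a tree.
Diameter (longest shortest path) = 4.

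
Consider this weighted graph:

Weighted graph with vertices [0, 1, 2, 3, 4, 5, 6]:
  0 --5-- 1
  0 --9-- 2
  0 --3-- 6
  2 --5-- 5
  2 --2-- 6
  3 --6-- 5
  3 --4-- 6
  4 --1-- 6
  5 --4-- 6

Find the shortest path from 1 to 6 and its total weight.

Using Dijkstra's algorithm from vertex 1:
Shortest path: 1 -> 0 -> 6
Total weight: 5 + 3 = 8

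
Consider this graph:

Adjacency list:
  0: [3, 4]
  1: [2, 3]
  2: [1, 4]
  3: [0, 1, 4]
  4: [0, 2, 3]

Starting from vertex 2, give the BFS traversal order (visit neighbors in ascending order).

BFS from vertex 2 (neighbors processed in ascending order):
Visit order: 2, 1, 4, 3, 0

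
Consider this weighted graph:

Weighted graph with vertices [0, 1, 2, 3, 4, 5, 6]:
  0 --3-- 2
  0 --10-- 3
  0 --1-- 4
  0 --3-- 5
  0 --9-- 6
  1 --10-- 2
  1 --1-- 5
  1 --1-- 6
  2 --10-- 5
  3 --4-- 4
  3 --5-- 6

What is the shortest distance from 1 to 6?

Using Dijkstra's algorithm from vertex 1:
Shortest path: 1 -> 6
Total weight: 1 = 1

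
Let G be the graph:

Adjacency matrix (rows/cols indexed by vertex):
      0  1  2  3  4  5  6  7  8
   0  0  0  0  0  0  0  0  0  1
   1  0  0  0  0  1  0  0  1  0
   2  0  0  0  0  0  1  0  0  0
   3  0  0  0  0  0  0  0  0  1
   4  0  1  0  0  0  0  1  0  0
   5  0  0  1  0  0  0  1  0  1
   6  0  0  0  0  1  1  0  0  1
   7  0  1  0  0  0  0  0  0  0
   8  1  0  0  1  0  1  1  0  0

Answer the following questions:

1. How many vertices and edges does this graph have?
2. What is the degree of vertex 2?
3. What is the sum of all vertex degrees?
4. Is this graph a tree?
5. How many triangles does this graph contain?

Count: 9 vertices, 9 edges.
Vertex 2 has neighbors [5], degree = 1.
Handshaking lemma: 2 * 9 = 18.
A tree on 9 vertices has 8 edges. This graph has 9 edges (1 extra). Not a tree.
Number of triangles = 1.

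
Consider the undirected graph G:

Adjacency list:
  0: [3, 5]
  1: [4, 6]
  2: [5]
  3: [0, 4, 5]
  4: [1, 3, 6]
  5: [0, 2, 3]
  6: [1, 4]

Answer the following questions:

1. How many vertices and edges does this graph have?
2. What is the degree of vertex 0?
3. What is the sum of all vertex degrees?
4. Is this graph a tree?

Count: 7 vertices, 8 edges.
Vertex 0 has neighbors [3, 5], degree = 2.
Handshaking lemma: 2 * 8 = 16.
A tree on 7 vertices has 6 edges. This graph has 8 edges (2 extra). Not a tree.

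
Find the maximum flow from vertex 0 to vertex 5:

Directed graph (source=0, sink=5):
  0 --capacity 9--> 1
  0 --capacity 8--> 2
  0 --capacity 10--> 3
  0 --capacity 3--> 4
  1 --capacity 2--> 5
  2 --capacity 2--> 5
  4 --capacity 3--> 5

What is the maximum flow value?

Computing max flow:
  Flow on (0->1): 2/9
  Flow on (0->2): 2/8
  Flow on (0->4): 3/3
  Flow on (1->5): 2/2
  Flow on (2->5): 2/2
  Flow on (4->5): 3/3
Maximum flow = 7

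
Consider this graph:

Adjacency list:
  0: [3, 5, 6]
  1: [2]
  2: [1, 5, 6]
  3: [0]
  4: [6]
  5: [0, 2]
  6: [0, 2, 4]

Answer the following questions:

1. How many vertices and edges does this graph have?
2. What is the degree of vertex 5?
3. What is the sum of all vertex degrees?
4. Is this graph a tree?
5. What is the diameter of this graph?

Count: 7 vertices, 7 edges.
Vertex 5 has neighbors [0, 2], degree = 2.
Handshaking lemma: 2 * 7 = 14.
A tree on 7 vertices has 6 edges. This graph has 7 edges (1 extra). Not a tree.
Diameter (longest shortest path) = 4.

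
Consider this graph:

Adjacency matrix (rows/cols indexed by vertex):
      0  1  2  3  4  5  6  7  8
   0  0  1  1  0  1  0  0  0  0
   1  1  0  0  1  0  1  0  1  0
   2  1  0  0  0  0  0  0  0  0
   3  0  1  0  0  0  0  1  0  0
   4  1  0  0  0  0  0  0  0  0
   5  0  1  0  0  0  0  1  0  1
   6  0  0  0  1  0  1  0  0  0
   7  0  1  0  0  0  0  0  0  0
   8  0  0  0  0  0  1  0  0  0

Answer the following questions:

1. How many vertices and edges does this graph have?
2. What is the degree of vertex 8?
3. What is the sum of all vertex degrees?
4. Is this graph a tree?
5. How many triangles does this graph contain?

Count: 9 vertices, 9 edges.
Vertex 8 has neighbors [5], degree = 1.
Handshaking lemma: 2 * 9 = 18.
A tree on 9 vertices has 8 edges. This graph has 9 edges (1 extra). Not a tree.
Number of triangles = 0.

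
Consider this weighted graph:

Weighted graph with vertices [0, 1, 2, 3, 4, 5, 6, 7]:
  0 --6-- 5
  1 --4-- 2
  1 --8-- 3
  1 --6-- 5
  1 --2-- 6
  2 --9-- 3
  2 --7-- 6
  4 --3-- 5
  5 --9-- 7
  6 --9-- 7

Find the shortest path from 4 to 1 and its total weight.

Using Dijkstra's algorithm from vertex 4:
Shortest path: 4 -> 5 -> 1
Total weight: 3 + 6 = 9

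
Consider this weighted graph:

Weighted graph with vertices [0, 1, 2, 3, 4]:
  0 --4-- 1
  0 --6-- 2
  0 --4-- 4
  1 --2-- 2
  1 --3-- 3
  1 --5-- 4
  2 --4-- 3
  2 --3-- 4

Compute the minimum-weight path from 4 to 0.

Using Dijkstra's algorithm from vertex 4:
Shortest path: 4 -> 0
Total weight: 4 = 4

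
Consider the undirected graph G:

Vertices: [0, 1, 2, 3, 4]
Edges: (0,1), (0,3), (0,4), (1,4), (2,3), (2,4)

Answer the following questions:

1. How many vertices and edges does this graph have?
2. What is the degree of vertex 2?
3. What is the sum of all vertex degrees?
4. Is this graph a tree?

Count: 5 vertices, 6 edges.
Vertex 2 has neighbors [3, 4], degree = 2.
Handshaking lemma: 2 * 6 = 12.
A tree on 5 vertices has 4 edges. This graph has 6 edges (2 extra). Not a tree.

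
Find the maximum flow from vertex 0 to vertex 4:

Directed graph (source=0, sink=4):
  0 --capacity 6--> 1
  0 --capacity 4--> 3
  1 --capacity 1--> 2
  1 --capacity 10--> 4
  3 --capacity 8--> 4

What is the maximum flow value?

Computing max flow:
  Flow on (0->1): 6/6
  Flow on (0->3): 4/4
  Flow on (1->4): 6/10
  Flow on (3->4): 4/8
Maximum flow = 10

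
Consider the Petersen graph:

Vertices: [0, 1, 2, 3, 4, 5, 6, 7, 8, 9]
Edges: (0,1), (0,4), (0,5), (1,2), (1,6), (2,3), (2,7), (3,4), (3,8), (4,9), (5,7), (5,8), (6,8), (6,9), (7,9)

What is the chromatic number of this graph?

The Petersen graph contains odd cycles (e.g. the outer 5-cycle), so chi >= 3.
A proper 3-coloring exists (it is a well-known 3-chromatic graph).
Chromatic number = 3.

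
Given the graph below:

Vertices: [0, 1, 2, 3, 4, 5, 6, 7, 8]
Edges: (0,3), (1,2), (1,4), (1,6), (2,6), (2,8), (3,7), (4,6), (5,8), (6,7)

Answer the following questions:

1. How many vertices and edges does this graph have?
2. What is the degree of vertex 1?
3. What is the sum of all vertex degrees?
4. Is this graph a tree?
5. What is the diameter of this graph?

Count: 9 vertices, 10 edges.
Vertex 1 has neighbors [2, 4, 6], degree = 3.
Handshaking lemma: 2 * 10 = 20.
A tree on 9 vertices has 8 edges. This graph has 10 edges (2 extra). Not a tree.
Diameter (longest shortest path) = 6.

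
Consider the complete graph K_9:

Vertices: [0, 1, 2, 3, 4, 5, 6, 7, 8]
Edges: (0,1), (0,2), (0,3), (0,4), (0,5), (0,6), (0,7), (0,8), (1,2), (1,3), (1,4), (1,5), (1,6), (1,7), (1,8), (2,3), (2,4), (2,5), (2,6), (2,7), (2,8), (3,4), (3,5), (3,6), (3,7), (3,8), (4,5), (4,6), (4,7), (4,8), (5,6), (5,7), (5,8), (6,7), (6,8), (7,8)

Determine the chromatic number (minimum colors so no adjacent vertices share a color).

In K_9, every vertex is adjacent to every other vertex.
Each vertex needs a unique color.
Chromatic number = 9.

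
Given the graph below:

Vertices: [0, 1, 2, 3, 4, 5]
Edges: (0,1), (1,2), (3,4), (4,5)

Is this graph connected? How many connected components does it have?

Checking connectivity: the graph has 2 connected component(s).
Components: [[0, 1, 2], [3, 4, 5]]. The graph is NOT connected.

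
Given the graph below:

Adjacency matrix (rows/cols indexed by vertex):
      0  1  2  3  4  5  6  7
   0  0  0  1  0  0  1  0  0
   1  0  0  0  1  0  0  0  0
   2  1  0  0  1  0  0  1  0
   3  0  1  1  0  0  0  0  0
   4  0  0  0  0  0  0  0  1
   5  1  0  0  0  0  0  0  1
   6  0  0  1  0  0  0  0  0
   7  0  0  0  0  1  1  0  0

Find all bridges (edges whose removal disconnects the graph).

A bridge is an edge whose removal increases the number of connected components.
Bridges found: (0,2), (0,5), (1,3), (2,3), (2,6), (4,7), (5,7)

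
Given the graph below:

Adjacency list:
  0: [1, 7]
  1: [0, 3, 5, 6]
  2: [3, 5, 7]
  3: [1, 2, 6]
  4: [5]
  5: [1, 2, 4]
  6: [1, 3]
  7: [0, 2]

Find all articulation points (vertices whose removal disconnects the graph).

An articulation point is a vertex whose removal disconnects the graph.
Articulation points: [5]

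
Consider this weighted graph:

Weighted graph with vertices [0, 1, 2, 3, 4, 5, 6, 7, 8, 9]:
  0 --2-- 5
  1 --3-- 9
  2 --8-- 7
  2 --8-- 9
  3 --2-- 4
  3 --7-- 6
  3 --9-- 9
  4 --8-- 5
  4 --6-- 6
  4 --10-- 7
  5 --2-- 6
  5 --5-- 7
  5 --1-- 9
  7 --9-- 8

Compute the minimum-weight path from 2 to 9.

Using Dijkstra's algorithm from vertex 2:
Shortest path: 2 -> 9
Total weight: 8 = 8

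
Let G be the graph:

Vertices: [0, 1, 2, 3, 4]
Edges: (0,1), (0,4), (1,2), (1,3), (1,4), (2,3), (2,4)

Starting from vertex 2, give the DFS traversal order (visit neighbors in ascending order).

DFS from vertex 2 (neighbors processed in ascending order):
Visit order: 2, 1, 0, 4, 3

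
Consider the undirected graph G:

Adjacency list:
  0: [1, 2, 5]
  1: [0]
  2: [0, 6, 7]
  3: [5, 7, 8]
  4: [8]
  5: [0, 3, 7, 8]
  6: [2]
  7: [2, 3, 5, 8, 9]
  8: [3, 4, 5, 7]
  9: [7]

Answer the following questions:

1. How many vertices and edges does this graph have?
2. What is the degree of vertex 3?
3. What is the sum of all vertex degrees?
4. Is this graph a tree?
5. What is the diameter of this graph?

Count: 10 vertices, 13 edges.
Vertex 3 has neighbors [5, 7, 8], degree = 3.
Handshaking lemma: 2 * 13 = 26.
A tree on 10 vertices has 9 edges. This graph has 13 edges (4 extra). Not a tree.
Diameter (longest shortest path) = 4.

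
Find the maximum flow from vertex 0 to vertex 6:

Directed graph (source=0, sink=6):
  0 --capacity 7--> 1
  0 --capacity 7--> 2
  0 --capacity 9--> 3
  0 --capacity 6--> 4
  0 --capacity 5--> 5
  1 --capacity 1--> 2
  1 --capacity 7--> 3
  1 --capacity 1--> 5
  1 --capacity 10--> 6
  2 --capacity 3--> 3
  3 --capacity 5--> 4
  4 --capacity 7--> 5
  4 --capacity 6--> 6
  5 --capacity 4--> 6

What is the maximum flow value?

Computing max flow:
  Flow on (0->1): 7/7
  Flow on (0->2): 3/7
  Flow on (0->3): 2/9
  Flow on (0->4): 1/6
  Flow on (0->5): 4/5
  Flow on (1->6): 7/10
  Flow on (2->3): 3/3
  Flow on (3->4): 5/5
  Flow on (4->6): 6/6
  Flow on (5->6): 4/4
Maximum flow = 17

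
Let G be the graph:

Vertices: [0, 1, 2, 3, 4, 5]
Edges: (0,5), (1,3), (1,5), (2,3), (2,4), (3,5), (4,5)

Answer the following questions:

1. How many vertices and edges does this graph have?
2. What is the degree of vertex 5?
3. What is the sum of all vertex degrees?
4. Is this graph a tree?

Count: 6 vertices, 7 edges.
Vertex 5 has neighbors [0, 1, 3, 4], degree = 4.
Handshaking lemma: 2 * 7 = 14.
A tree on 6 vertices has 5 edges. This graph has 7 edges (2 extra). Not a tree.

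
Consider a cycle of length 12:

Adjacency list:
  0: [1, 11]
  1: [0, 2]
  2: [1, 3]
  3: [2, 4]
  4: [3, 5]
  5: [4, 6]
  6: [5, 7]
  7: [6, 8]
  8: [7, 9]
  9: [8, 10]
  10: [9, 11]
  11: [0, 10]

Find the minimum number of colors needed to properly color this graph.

This is an even cycle (C_12). Even cycles are bipartite.
Chromatic number = 2.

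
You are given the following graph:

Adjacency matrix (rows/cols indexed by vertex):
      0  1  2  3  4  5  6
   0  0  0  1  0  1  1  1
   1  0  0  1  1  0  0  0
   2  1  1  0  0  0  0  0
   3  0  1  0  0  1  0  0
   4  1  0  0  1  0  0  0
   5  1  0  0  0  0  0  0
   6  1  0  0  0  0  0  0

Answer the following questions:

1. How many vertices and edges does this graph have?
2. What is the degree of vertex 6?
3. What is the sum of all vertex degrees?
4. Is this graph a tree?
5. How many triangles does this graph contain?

Count: 7 vertices, 7 edges.
Vertex 6 has neighbors [0], degree = 1.
Handshaking lemma: 2 * 7 = 14.
A tree on 7 vertices has 6 edges. This graph has 7 edges (1 extra). Not a tree.
Number of triangles = 0.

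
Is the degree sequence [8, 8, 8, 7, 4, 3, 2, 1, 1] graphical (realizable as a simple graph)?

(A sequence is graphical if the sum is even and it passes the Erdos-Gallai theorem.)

Sum of degrees = 42. Sum is even but fails Erdos-Gallai. The sequence is NOT graphical.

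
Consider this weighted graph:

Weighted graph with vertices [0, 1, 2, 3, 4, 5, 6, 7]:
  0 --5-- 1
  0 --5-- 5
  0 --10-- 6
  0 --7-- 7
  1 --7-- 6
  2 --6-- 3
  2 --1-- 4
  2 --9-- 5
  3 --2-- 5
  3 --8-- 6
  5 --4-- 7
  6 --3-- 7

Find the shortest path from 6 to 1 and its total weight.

Using Dijkstra's algorithm from vertex 6:
Shortest path: 6 -> 1
Total weight: 7 = 7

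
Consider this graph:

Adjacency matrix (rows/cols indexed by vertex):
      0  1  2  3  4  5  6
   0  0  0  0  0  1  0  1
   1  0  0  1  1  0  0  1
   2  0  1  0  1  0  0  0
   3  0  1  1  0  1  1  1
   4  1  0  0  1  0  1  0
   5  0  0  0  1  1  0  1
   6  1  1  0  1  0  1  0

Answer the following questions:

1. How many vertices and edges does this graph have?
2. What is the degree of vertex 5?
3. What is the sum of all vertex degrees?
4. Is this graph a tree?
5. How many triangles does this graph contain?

Count: 7 vertices, 11 edges.
Vertex 5 has neighbors [3, 4, 6], degree = 3.
Handshaking lemma: 2 * 11 = 22.
A tree on 7 vertices has 6 edges. This graph has 11 edges (5 extra). Not a tree.
Number of triangles = 4.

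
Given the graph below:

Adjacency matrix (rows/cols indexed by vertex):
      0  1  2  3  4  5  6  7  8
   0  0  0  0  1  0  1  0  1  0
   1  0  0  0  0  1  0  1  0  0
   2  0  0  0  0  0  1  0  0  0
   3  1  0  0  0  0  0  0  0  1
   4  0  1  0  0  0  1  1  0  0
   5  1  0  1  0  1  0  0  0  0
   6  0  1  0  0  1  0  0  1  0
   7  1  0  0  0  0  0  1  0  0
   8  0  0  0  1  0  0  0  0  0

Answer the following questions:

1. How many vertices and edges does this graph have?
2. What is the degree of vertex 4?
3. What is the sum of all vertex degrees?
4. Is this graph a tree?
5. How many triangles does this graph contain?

Count: 9 vertices, 10 edges.
Vertex 4 has neighbors [1, 5, 6], degree = 3.
Handshaking lemma: 2 * 10 = 20.
A tree on 9 vertices has 8 edges. This graph has 10 edges (2 extra). Not a tree.
Number of triangles = 1.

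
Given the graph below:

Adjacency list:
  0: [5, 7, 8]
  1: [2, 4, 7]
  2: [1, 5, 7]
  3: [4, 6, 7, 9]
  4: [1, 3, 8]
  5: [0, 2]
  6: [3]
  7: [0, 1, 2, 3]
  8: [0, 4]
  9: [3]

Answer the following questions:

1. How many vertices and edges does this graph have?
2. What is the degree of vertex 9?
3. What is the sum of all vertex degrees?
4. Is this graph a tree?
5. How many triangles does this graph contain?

Count: 10 vertices, 13 edges.
Vertex 9 has neighbors [3], degree = 1.
Handshaking lemma: 2 * 13 = 26.
A tree on 10 vertices has 9 edges. This graph has 13 edges (4 extra). Not a tree.
Number of triangles = 1.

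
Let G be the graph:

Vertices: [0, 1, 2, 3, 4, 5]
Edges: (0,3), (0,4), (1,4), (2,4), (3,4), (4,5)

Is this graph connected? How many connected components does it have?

Checking connectivity: the graph has 1 connected component(s).
All vertices are reachable from each other. The graph IS connected.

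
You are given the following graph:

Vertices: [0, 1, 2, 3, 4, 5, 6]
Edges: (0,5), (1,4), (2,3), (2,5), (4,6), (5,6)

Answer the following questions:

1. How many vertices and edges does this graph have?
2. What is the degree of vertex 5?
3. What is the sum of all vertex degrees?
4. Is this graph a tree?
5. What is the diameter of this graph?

Count: 7 vertices, 6 edges.
Vertex 5 has neighbors [0, 2, 6], degree = 3.
Handshaking lemma: 2 * 6 = 12.
A graph is a tree iff it is connected and has exactly n-1 edges. This graph is connected (all 7 vertices in one component) and has 7-1 = 6 edges. It is a tree.
Diameter (longest shortest path) = 5.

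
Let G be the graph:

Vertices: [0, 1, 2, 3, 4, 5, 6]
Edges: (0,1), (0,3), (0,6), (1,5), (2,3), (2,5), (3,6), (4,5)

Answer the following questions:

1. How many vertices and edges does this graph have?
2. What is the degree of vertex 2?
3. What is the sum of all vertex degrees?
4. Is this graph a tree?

Count: 7 vertices, 8 edges.
Vertex 2 has neighbors [3, 5], degree = 2.
Handshaking lemma: 2 * 8 = 16.
A tree on 7 vertices has 6 edges. This graph has 8 edges (2 extra). Not a tree.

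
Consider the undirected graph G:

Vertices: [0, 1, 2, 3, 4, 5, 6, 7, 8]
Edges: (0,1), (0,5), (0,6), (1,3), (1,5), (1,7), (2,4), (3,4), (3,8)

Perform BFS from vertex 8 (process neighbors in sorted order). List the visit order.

BFS from vertex 8 (neighbors processed in ascending order):
Visit order: 8, 3, 1, 4, 0, 5, 7, 2, 6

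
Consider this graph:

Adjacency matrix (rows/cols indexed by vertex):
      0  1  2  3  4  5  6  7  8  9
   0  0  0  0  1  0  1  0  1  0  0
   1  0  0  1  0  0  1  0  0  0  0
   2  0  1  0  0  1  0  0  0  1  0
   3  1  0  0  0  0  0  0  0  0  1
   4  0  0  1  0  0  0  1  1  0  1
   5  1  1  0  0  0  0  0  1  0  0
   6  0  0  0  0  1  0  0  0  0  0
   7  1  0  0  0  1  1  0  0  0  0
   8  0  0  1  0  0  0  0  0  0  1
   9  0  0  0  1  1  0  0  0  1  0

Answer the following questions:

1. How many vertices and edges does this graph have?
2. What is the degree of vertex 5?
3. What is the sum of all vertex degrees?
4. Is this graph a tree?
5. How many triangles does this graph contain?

Count: 10 vertices, 13 edges.
Vertex 5 has neighbors [0, 1, 7], degree = 3.
Handshaking lemma: 2 * 13 = 26.
A tree on 10 vertices has 9 edges. This graph has 13 edges (4 extra). Not a tree.
Number of triangles = 1.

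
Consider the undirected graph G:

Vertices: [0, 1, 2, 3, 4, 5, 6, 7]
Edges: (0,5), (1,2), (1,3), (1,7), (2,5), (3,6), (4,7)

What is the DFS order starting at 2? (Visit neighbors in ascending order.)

DFS from vertex 2 (neighbors processed in ascending order):
Visit order: 2, 1, 3, 6, 7, 4, 5, 0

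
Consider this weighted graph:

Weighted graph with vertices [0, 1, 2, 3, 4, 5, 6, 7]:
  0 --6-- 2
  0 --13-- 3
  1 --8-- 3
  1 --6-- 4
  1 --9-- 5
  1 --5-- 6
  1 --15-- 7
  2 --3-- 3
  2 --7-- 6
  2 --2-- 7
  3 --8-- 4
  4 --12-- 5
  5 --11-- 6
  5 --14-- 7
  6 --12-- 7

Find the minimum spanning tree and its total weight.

Applying Kruskal's algorithm (sort edges by weight, add if no cycle):
  Add (2,7) w=2
  Add (2,3) w=3
  Add (1,6) w=5
  Add (0,2) w=6
  Add (1,4) w=6
  Add (2,6) w=7
  Skip (1,3) w=8 (creates cycle)
  Skip (3,4) w=8 (creates cycle)
  Add (1,5) w=9
  Skip (5,6) w=11 (creates cycle)
  Skip (4,5) w=12 (creates cycle)
  Skip (6,7) w=12 (creates cycle)
  Skip (0,3) w=13 (creates cycle)
  Skip (5,7) w=14 (creates cycle)
  Skip (1,7) w=15 (creates cycle)
MST weight = 38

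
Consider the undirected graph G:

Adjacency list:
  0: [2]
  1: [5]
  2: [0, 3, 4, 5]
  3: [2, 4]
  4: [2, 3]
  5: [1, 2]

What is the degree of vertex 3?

Vertex 3 has neighbors [2, 4], so deg(3) = 2.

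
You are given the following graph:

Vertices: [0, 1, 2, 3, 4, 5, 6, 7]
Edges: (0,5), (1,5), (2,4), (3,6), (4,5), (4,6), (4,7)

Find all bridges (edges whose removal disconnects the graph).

A bridge is an edge whose removal increases the number of connected components.
Bridges found: (0,5), (1,5), (2,4), (3,6), (4,5), (4,6), (4,7)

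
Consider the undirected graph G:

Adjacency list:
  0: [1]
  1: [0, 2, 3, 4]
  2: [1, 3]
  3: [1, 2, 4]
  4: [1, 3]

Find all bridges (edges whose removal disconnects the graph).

A bridge is an edge whose removal increases the number of connected components.
Bridges found: (0,1)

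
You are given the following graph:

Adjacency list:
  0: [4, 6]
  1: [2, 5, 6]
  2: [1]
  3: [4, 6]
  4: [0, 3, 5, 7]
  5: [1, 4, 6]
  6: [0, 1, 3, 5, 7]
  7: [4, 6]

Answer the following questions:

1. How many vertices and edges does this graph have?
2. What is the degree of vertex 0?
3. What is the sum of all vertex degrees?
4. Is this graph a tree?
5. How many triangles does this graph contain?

Count: 8 vertices, 11 edges.
Vertex 0 has neighbors [4, 6], degree = 2.
Handshaking lemma: 2 * 11 = 22.
A tree on 8 vertices has 7 edges. This graph has 11 edges (4 extra). Not a tree.
Number of triangles = 1.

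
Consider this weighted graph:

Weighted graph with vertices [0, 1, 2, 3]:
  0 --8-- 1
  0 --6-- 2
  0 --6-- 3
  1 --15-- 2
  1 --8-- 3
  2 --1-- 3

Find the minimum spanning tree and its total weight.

Applying Kruskal's algorithm (sort edges by weight, add if no cycle):
  Add (2,3) w=1
  Add (0,3) w=6
  Skip (0,2) w=6 (creates cycle)
  Add (0,1) w=8
  Skip (1,3) w=8 (creates cycle)
  Skip (1,2) w=15 (creates cycle)
MST weight = 15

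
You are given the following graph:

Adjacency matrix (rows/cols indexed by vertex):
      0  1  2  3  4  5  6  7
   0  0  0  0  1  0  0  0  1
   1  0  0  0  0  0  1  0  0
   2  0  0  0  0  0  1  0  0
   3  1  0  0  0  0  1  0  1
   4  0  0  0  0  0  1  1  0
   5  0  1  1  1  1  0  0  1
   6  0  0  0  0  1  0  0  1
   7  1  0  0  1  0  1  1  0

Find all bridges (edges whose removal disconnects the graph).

A bridge is an edge whose removal increases the number of connected components.
Bridges found: (1,5), (2,5)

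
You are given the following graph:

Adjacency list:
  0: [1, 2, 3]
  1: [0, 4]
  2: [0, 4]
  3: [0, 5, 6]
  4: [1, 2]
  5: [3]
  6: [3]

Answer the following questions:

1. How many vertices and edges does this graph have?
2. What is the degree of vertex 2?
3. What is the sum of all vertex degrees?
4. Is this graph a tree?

Count: 7 vertices, 7 edges.
Vertex 2 has neighbors [0, 4], degree = 2.
Handshaking lemma: 2 * 7 = 14.
A tree on 7 vertices has 6 edges. This graph has 7 edges (1 extra). Not a tree.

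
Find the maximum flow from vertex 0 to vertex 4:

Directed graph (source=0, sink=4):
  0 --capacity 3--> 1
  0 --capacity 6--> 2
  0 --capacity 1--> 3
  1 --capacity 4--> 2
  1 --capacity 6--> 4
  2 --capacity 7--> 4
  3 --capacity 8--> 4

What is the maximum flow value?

Computing max flow:
  Flow on (0->1): 3/3
  Flow on (0->2): 6/6
  Flow on (0->3): 1/1
  Flow on (1->4): 3/6
  Flow on (2->4): 6/7
  Flow on (3->4): 1/8
Maximum flow = 10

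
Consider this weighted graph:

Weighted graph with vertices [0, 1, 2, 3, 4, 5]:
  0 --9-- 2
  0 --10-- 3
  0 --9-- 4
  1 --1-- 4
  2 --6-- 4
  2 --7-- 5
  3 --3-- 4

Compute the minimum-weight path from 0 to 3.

Using Dijkstra's algorithm from vertex 0:
Shortest path: 0 -> 3
Total weight: 10 = 10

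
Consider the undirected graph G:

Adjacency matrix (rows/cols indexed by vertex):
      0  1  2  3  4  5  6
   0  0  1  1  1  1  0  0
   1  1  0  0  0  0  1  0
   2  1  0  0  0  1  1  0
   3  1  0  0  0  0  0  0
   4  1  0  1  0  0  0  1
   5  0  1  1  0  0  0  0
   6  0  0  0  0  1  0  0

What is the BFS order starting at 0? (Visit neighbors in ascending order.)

BFS from vertex 0 (neighbors processed in ascending order):
Visit order: 0, 1, 2, 3, 4, 5, 6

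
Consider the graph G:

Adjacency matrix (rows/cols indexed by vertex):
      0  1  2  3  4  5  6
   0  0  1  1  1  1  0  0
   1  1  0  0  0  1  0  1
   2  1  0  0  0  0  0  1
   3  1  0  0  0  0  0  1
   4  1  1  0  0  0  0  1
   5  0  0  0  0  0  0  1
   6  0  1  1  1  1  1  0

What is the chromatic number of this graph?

The graph has a maximum clique of size 3 (lower bound on chromatic number).
A valid 3-coloring: {0: 0, 1: 1, 2: 1, 3: 1, 4: 2, 5: 1, 6: 0}.
Chromatic number = 3.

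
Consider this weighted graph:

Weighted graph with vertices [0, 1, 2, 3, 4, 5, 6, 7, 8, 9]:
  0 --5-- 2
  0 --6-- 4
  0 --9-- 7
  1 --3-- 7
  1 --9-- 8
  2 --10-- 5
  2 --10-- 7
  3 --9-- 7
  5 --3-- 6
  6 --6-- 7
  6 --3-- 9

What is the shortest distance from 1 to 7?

Using Dijkstra's algorithm from vertex 1:
Shortest path: 1 -> 7
Total weight: 3 = 3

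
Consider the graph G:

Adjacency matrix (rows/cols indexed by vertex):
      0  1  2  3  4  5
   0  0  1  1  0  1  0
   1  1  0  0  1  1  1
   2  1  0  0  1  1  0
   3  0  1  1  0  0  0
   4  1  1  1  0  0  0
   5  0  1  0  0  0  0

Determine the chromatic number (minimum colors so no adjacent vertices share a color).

The graph has a maximum clique of size 3 (lower bound on chromatic number).
A valid 3-coloring: {0: 1, 1: 0, 2: 0, 3: 1, 4: 2, 5: 1}.
Chromatic number = 3.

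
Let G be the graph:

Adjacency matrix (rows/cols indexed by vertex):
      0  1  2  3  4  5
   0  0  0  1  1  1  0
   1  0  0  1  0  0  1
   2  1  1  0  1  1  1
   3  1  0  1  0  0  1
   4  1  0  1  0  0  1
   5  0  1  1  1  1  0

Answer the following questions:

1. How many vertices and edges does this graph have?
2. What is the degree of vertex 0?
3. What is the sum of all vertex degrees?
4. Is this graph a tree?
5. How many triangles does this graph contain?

Count: 6 vertices, 10 edges.
Vertex 0 has neighbors [2, 3, 4], degree = 3.
Handshaking lemma: 2 * 10 = 20.
A tree on 6 vertices has 5 edges. This graph has 10 edges (5 extra). Not a tree.
Number of triangles = 5.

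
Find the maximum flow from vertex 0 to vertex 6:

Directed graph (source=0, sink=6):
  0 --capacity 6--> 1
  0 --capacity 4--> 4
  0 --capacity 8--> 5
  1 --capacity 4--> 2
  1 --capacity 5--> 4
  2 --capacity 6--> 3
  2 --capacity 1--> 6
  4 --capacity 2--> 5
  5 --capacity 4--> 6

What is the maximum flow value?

Computing max flow:
  Flow on (0->1): 1/6
  Flow on (0->4): 2/4
  Flow on (0->5): 2/8
  Flow on (1->2): 1/4
  Flow on (2->6): 1/1
  Flow on (4->5): 2/2
  Flow on (5->6): 4/4
Maximum flow = 5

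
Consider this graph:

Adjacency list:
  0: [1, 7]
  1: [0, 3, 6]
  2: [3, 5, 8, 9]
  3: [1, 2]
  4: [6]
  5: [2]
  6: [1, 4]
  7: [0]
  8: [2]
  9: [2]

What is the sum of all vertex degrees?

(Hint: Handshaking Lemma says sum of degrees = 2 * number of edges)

Count edges: 9 edges.
By Handshaking Lemma: sum of degrees = 2 * 9 = 18.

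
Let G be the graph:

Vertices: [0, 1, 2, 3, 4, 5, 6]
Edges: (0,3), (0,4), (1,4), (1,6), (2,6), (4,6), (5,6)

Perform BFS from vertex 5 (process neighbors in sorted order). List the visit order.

BFS from vertex 5 (neighbors processed in ascending order):
Visit order: 5, 6, 1, 2, 4, 0, 3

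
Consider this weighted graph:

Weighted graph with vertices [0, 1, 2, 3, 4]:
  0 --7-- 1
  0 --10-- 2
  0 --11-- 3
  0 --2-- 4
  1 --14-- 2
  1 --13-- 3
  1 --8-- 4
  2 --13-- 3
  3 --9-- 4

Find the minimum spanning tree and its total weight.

Applying Kruskal's algorithm (sort edges by weight, add if no cycle):
  Add (0,4) w=2
  Add (0,1) w=7
  Skip (1,4) w=8 (creates cycle)
  Add (3,4) w=9
  Add (0,2) w=10
  Skip (0,3) w=11 (creates cycle)
  Skip (1,3) w=13 (creates cycle)
  Skip (2,3) w=13 (creates cycle)
  Skip (1,2) w=14 (creates cycle)
MST weight = 28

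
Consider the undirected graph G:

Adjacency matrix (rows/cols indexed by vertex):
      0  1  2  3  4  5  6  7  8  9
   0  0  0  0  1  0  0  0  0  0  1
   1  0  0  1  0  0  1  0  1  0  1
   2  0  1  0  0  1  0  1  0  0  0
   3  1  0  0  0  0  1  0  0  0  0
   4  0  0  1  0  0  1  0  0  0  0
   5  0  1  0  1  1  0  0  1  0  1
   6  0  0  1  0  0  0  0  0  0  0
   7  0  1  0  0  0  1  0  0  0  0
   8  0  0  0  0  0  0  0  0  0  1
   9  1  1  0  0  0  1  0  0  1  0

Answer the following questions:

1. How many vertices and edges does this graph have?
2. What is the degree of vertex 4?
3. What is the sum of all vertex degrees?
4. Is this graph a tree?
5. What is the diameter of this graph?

Count: 10 vertices, 13 edges.
Vertex 4 has neighbors [2, 5], degree = 2.
Handshaking lemma: 2 * 13 = 26.
A tree on 10 vertices has 9 edges. This graph has 13 edges (4 extra). Not a tree.
Diameter (longest shortest path) = 4.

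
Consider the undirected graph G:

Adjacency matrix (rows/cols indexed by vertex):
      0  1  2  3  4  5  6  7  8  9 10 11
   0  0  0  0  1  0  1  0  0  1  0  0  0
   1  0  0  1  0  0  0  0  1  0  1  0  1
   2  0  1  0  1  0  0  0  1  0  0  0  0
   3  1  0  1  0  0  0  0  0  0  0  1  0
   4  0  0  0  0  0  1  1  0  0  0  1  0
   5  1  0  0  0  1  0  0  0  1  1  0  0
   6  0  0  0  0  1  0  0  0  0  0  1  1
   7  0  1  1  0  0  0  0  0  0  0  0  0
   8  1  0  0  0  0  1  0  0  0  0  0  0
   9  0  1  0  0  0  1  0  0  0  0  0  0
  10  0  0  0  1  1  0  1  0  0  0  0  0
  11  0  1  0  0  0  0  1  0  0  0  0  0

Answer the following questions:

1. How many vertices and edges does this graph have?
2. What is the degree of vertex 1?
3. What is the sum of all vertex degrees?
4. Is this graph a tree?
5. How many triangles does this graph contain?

Count: 12 vertices, 17 edges.
Vertex 1 has neighbors [2, 7, 9, 11], degree = 4.
Handshaking lemma: 2 * 17 = 34.
A tree on 12 vertices has 11 edges. This graph has 17 edges (6 extra). Not a tree.
Number of triangles = 3.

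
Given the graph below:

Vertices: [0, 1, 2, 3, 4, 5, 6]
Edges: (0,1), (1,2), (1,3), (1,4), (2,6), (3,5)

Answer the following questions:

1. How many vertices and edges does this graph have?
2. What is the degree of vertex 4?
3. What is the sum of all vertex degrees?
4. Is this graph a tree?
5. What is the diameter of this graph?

Count: 7 vertices, 6 edges.
Vertex 4 has neighbors [1], degree = 1.
Handshaking lemma: 2 * 6 = 12.
A graph is a tree iff it is connected and has exactly n-1 edges. This graph is connected (all 7 vertices in one component) and has 7-1 = 6 edges. It is a tree.
Diameter (longest shortest path) = 4.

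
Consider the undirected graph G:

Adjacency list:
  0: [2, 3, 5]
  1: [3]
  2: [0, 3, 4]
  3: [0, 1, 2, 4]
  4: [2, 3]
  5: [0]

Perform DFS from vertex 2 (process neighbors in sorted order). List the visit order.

DFS from vertex 2 (neighbors processed in ascending order):
Visit order: 2, 0, 3, 1, 4, 5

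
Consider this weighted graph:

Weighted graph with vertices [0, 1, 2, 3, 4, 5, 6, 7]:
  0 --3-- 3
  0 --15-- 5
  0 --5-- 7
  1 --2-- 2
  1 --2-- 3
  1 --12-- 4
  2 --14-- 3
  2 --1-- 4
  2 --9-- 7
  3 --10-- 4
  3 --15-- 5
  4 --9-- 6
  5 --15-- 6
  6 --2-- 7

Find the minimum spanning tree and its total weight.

Applying Kruskal's algorithm (sort edges by weight, add if no cycle):
  Add (2,4) w=1
  Add (1,3) w=2
  Add (1,2) w=2
  Add (6,7) w=2
  Add (0,3) w=3
  Add (0,7) w=5
  Skip (2,7) w=9 (creates cycle)
  Skip (4,6) w=9 (creates cycle)
  Skip (3,4) w=10 (creates cycle)
  Skip (1,4) w=12 (creates cycle)
  Skip (2,3) w=14 (creates cycle)
  Add (0,5) w=15
  Skip (3,5) w=15 (creates cycle)
  Skip (5,6) w=15 (creates cycle)
MST weight = 30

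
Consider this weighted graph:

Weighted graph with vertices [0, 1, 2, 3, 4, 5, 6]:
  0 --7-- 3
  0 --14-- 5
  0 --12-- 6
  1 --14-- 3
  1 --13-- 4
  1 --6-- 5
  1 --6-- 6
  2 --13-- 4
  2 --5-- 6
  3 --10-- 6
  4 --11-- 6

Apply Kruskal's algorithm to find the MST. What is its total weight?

Applying Kruskal's algorithm (sort edges by weight, add if no cycle):
  Add (2,6) w=5
  Add (1,6) w=6
  Add (1,5) w=6
  Add (0,3) w=7
  Add (3,6) w=10
  Add (4,6) w=11
  Skip (0,6) w=12 (creates cycle)
  Skip (1,4) w=13 (creates cycle)
  Skip (2,4) w=13 (creates cycle)
  Skip (0,5) w=14 (creates cycle)
  Skip (1,3) w=14 (creates cycle)
MST weight = 45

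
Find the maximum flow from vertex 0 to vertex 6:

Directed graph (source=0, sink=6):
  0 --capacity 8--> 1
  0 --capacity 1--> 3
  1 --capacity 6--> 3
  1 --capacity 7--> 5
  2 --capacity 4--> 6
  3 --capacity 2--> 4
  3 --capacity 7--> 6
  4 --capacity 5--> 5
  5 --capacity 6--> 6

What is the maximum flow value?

Computing max flow:
  Flow on (0->1): 8/8
  Flow on (0->3): 1/1
  Flow on (1->3): 6/6
  Flow on (1->5): 2/7
  Flow on (3->6): 7/7
  Flow on (5->6): 2/6
Maximum flow = 9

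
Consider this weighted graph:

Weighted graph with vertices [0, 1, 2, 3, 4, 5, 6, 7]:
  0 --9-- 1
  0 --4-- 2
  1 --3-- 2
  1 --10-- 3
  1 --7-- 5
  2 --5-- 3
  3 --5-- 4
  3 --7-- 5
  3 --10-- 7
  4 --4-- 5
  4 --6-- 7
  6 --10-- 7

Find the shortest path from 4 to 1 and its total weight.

Using Dijkstra's algorithm from vertex 4:
Shortest path: 4 -> 5 -> 1
Total weight: 4 + 7 = 11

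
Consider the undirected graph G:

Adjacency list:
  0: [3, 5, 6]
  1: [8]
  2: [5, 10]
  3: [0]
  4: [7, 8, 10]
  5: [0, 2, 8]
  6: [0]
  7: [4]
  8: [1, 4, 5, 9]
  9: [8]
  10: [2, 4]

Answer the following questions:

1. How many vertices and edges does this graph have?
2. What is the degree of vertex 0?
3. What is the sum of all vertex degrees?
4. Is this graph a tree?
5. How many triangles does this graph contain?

Count: 11 vertices, 11 edges.
Vertex 0 has neighbors [3, 5, 6], degree = 3.
Handshaking lemma: 2 * 11 = 22.
A tree on 11 vertices has 10 edges. This graph has 11 edges (1 extra). Not a tree.
Number of triangles = 0.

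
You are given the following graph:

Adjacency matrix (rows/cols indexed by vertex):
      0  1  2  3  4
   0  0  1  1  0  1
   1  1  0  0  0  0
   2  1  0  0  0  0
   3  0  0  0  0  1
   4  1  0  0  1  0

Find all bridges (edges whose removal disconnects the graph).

A bridge is an edge whose removal increases the number of connected components.
Bridges found: (0,1), (0,2), (0,4), (3,4)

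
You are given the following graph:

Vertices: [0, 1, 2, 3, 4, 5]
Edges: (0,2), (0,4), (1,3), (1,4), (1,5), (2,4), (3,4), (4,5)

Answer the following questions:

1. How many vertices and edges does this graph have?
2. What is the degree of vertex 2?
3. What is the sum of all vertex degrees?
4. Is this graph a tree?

Count: 6 vertices, 8 edges.
Vertex 2 has neighbors [0, 4], degree = 2.
Handshaking lemma: 2 * 8 = 16.
A tree on 6 vertices has 5 edges. This graph has 8 edges (3 extra). Not a tree.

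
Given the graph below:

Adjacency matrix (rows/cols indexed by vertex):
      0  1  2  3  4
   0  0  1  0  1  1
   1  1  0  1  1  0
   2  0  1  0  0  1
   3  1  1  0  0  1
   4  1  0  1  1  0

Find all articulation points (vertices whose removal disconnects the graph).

No articulation points. The graph is biconnected.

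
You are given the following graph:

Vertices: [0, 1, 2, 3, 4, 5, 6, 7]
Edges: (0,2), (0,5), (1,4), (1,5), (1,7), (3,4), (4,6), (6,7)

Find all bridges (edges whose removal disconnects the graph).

A bridge is an edge whose removal increases the number of connected components.
Bridges found: (0,2), (0,5), (1,5), (3,4)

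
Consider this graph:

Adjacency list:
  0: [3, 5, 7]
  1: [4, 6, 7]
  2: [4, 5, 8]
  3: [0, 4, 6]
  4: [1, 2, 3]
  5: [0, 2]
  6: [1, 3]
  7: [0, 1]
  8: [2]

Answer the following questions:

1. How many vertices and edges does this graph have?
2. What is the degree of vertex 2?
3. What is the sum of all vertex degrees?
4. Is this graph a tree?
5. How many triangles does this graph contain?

Count: 9 vertices, 11 edges.
Vertex 2 has neighbors [4, 5, 8], degree = 3.
Handshaking lemma: 2 * 11 = 22.
A tree on 9 vertices has 8 edges. This graph has 11 edges (3 extra). Not a tree.
Number of triangles = 0.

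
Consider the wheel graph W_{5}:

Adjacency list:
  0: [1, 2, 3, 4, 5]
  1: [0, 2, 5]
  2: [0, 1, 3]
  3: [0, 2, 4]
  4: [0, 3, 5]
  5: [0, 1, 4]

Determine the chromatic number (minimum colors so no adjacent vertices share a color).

W_{5} = C_{5} plus a hub adjacent to every cycle vertex.
The outer cycle needs 3 colors (odd cycle); the hub is adjacent to all of them so needs a fresh color.
Chromatic number = 3 + 1 = 4.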